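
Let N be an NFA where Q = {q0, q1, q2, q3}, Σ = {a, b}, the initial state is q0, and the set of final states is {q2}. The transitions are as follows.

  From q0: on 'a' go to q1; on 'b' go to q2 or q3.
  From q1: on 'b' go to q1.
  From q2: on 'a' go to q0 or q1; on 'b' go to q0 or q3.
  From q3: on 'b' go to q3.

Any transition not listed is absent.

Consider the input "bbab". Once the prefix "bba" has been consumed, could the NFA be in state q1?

Yes

Start in {q0}.
Read 'b': q0→{q2, q3}; now {q2, q3}.
Read 'b': q2→{q0, q3}, q3→{q3}; now {q0, q3}.
Read 'a': q0→{q1}, q3→∅; now {q1}.
State q1 is in {q1}.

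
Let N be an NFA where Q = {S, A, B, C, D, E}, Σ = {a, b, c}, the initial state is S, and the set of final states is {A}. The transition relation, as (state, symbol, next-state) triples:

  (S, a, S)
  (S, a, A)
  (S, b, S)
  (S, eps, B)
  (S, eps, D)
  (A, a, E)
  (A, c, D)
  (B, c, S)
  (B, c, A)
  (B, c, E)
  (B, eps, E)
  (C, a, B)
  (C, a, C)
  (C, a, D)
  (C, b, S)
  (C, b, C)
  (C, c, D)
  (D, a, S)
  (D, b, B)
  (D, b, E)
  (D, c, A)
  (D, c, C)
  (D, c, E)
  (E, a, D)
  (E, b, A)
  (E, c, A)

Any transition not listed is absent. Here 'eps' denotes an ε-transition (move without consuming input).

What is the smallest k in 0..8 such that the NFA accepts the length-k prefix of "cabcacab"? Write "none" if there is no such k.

1

Start: ε-closure({S}) = {S, B, D, E}.
Read 'c': {S, B, D, E} → {S, A, B, C, D, E}.
None of the earlier sets intersect F, but {S, A, B, C, D, E} does.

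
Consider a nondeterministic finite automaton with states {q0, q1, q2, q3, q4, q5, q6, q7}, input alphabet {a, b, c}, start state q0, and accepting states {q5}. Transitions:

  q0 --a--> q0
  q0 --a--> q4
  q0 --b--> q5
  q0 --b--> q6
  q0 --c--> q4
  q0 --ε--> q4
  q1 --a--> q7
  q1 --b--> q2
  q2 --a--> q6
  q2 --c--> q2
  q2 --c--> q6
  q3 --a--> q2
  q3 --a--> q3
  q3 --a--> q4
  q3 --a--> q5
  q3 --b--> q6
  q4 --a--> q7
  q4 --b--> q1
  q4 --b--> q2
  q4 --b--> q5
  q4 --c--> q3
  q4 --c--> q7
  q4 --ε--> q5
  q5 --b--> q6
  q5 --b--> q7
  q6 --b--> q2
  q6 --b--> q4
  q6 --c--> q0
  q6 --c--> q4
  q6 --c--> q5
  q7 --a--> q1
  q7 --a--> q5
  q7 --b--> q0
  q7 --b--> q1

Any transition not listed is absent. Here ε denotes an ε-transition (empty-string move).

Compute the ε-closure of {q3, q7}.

{q3, q7}

Begin with {q3, q7}.
No ε-moves leave this set, so the closure equals the set itself.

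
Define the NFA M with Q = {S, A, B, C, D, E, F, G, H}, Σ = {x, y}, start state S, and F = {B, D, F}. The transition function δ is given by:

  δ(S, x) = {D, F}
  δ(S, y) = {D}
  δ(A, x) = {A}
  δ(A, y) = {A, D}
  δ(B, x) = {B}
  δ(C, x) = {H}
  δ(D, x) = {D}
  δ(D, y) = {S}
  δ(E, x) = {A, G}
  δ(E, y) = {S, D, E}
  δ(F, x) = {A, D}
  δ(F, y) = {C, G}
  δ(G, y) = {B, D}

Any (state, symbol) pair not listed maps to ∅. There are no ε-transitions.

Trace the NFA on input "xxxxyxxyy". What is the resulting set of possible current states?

{S, A, D}

Start in {S}.
Read 'x': {S} → {D, F}.
Read 'x': {D, F} → {A, D}.
Read 'x': {A, D} → {A, D}.
Read 'x': {A, D} → {A, D}.
Read 'y': {A, D} → {S, A, D}.
Read 'x': {S, A, D} → {A, D, F}.
Read 'x': {A, D, F} → {A, D}.
Read 'y': {A, D} → {S, A, D}.
Read 'y': {S, A, D} → {S, A, D}.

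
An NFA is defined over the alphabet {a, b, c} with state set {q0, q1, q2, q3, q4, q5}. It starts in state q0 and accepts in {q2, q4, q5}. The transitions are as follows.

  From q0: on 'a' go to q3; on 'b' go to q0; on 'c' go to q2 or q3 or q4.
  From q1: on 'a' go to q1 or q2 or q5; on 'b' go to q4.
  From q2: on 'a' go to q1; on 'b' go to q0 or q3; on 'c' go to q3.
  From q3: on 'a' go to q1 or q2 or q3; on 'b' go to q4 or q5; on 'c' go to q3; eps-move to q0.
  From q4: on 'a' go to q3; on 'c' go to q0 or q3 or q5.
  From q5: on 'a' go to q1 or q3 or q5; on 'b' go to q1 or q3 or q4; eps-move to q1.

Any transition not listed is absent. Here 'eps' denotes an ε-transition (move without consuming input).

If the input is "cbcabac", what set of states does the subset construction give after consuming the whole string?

{q0, q2, q3, q4}

Start in {q0}.
Read 'c': q0→{q2, q3, q4}; union {q2, q3, q4}; ε-closure = {q0, q2, q3, q4}.
Read 'b': q0→{q0}, q2→{q0, q3}, q3→{q4, q5}, q4→∅; union {q0, q3, q4, q5}; ε-closure = {q0, q1, q3, q4, q5}.
Read 'c': q0→{q2, q3, q4}, q1→∅, q3→{q3}, q4→{q0, q3, q5}, q5→∅; union {q0, q2, q3, q4, q5}; ε-closure = {q0, q1, q2, q3, q4, q5}.
Read 'a': q0→{q3}, q1→{q1, q2, q5}, q2→{q1}, q3→{q1, q2, q3}, q4→{q3}, q5→{q1, q3, q5}; union {q1, q2, q3, q5}; ε-closure = {q0, q1, q2, q3, q5}.
Read 'b': q0→{q0}, q1→{q4}, q2→{q0, q3}, q3→{q4, q5}, q5→{q1, q3, q4}; now {q0, q1, q3, q4, q5}.
Read 'a': q0→{q3}, q1→{q1, q2, q5}, q3→{q1, q2, q3}, q4→{q3}, q5→{q1, q3, q5}; union {q1, q2, q3, q5}; ε-closure = {q0, q1, q2, q3, q5}.
Read 'c': q0→{q2, q3, q4}, q1→∅, q2→{q3}, q3→{q3}, q5→∅; union {q2, q3, q4}; ε-closure = {q0, q2, q3, q4}.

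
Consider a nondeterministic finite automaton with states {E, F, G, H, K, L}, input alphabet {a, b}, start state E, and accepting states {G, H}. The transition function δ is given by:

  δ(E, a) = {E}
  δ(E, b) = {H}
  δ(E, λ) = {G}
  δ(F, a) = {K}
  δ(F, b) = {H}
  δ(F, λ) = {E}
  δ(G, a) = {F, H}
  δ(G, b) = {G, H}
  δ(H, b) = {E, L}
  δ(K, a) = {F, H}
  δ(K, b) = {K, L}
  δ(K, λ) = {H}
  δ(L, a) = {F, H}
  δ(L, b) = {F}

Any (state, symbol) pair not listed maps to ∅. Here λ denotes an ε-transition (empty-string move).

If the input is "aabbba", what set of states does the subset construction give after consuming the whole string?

{E, F, G, H, K}

Start: ε-closure({E}) = {E, G}.
Read 'a': {E, G} → {E, F, G, H}.
Read 'a': {E, F, G, H} → {E, F, G, H, K}.
Read 'b': {E, F, G, H, K} → {E, G, H, K, L}.
Read 'b': {E, G, H, K, L} → {E, F, G, H, K, L}.
Read 'b': {E, F, G, H, K, L} → {E, F, G, H, K, L}.
Read 'a': {E, F, G, H, K, L} → {E, F, G, H, K}.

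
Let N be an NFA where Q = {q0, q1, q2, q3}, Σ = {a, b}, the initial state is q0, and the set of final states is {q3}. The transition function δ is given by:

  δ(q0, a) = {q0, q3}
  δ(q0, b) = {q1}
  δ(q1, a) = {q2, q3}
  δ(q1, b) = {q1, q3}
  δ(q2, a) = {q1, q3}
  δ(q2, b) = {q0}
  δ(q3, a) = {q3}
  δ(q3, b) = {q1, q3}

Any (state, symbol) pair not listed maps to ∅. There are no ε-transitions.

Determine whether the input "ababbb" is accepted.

Yes

Start in {q0}.
Read 'a': q0→{q0, q3}; now {q0, q3}.
Read 'b': q0→{q1}, q3→{q1, q3}; now {q1, q3}.
Read 'a': q1→{q2, q3}, q3→{q3}; now {q2, q3}.
Read 'b': q2→{q0}, q3→{q1, q3}; now {q0, q1, q3}.
Read 'b': q0→{q1}, q1→{q1, q3}, q3→{q1, q3}; now {q1, q3}.
Read 'b': q1→{q1, q3}, q3→{q1, q3}; now {q1, q3}.
The final set {q1, q3} contains the accepting state q3.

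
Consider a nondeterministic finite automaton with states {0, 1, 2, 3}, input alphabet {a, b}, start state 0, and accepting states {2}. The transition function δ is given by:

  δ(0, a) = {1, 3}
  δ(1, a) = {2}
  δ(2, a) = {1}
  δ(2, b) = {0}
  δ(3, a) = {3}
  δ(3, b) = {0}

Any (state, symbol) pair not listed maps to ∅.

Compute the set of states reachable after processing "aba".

{1, 3}

Start in {0}.
Read 'a': 0→{1, 3}; now {1, 3}.
Read 'b': 1→∅, 3→{0}; now {0}.
Read 'a': 0→{1, 3}; now {1, 3}.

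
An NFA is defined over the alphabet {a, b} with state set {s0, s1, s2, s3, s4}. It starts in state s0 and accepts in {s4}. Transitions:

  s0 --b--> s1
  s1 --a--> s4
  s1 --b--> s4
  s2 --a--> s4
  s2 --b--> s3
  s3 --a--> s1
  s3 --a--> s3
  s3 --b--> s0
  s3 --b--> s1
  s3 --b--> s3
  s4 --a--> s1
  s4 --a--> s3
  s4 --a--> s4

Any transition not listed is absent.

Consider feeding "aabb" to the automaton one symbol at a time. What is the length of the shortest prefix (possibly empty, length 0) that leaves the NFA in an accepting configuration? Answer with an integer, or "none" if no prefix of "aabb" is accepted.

none

Start in {s0}.
Read 'a': s0→∅; now ∅.
The set is empty and remains empty for the remaining 3 symbols.
No reachable set along the way intersects F.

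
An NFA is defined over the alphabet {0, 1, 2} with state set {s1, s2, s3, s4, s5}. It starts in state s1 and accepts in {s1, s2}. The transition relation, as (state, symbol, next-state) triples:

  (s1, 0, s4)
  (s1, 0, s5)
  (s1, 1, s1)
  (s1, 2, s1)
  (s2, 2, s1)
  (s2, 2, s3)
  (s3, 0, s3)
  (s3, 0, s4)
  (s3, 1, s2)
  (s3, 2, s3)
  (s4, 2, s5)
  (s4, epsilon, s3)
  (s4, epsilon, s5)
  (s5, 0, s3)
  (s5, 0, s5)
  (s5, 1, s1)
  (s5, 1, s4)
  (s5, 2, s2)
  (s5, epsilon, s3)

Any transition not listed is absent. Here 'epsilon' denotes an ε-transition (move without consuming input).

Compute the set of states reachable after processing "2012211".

{s1}

Start in {s1}.
Read '2': {s1} → {s1}.
Read '0': {s1} → {s3, s4, s5}.
Read '1': {s3, s4, s5} → {s1, s2, s3, s4, s5}.
Read '2': {s1, s2, s3, s4, s5} → {s1, s2, s3, s5}.
Read '2': {s1, s2, s3, s5} → {s1, s2, s3}.
Read '1': {s1, s2, s3} → {s1, s2}.
Read '1': {s1, s2} → {s1}.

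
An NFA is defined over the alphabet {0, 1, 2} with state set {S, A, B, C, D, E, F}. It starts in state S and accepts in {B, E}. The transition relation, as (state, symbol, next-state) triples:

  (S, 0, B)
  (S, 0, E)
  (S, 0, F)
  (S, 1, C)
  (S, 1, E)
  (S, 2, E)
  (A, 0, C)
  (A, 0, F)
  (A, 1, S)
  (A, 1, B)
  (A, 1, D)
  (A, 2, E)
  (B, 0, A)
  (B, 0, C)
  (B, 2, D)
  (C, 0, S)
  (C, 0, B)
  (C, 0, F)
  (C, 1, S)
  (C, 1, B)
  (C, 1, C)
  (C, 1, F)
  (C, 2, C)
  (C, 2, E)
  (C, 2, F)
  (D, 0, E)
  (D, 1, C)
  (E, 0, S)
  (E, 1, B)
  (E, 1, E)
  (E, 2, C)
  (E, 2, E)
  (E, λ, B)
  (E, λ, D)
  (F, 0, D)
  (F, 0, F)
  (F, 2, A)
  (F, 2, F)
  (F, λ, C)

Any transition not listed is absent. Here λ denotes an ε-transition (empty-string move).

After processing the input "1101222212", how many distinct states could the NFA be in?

6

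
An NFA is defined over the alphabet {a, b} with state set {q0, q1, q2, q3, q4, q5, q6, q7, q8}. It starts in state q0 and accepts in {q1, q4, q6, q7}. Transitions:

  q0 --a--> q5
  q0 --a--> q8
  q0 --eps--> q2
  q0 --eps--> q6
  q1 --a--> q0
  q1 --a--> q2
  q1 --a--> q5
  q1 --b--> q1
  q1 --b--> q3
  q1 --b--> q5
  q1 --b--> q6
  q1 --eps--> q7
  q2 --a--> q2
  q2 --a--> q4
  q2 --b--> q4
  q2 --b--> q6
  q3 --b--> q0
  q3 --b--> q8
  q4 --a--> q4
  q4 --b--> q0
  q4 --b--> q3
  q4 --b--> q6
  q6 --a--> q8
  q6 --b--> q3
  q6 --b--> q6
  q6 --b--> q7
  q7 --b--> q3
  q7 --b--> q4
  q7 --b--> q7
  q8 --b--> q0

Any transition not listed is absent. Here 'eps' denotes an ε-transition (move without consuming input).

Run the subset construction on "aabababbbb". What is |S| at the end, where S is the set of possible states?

7

Start: ε-closure({q0}) = {q0, q2, q6}.
Read 'a': q0→{q5, q8}, q2→{q2, q4}, q6→{q8}; now {q2, q4, q5, q8}.
Read 'a': q2→{q2, q4}, q4→{q4}, q5→∅, q8→∅; now {q2, q4}.
Read 'b': q2→{q4, q6}, q4→{q0, q3, q6}; union {q0, q3, q4, q6}; ε-closure = {q0, q2, q3, q4, q6}.
Read 'a': q0→{q5, q8}, q2→{q2, q4}, q3→∅, q4→{q4}, q6→{q8}; now {q2, q4, q5, q8}.
Read 'b': q2→{q4, q6}, q4→{q0, q3, q6}, q5→∅, q8→{q0}; union {q0, q3, q4, q6}; ε-closure = {q0, q2, q3, q4, q6}.
Read 'a': q0→{q5, q8}, q2→{q2, q4}, q3→∅, q4→{q4}, q6→{q8}; now {q2, q4, q5, q8}.
Read 'b': q2→{q4, q6}, q4→{q0, q3, q6}, q5→∅, q8→{q0}; union {q0, q3, q4, q6}; ε-closure = {q0, q2, q3, q4, q6}.
Read 'b': q0→∅, q2→{q4, q6}, q3→{q0, q8}, q4→{q0, q3, q6}, q6→{q3, q6, q7}; union {q0, q3, q4, q6, q7, q8}; ε-closure = {q0, q2, q3, q4, q6, q7, q8}.
Read 'b': q0→∅, q2→{q4, q6}, q3→{q0, q8}, q4→{q0, q3, q6}, q6→{q3, q6, q7}, q7→{q3, q4, q7}, q8→{q0}; union {q0, q3, q4, q6, q7, q8}; ε-closure = {q0, q2, q3, q4, q6, q7, q8}.
Read 'b': q0→∅, q2→{q4, q6}, q3→{q0, q8}, q4→{q0, q3, q6}, q6→{q3, q6, q7}, q7→{q3, q4, q7}, q8→{q0}; union {q0, q3, q4, q6, q7, q8}; ε-closure = {q0, q2, q3, q4, q6, q7, q8}.
That set has 7 states.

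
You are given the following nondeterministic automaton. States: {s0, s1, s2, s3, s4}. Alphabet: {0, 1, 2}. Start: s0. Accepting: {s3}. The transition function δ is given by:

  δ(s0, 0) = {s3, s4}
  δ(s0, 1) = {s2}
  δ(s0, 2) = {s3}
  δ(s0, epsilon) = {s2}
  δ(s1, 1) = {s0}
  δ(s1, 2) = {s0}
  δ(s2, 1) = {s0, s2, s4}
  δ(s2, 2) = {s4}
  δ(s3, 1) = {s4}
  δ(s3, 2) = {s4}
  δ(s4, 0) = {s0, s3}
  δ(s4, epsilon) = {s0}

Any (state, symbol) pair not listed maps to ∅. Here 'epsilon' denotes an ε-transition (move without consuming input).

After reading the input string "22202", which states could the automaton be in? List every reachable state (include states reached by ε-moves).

Start: ε-closure({s0}) = {s0, s2}.
Read '2': s0→{s3}, s2→{s4}; union {s3, s4}; ε-closure = {s0, s2, s3, s4}.
Read '2': s0→{s3}, s2→{s4}, s3→{s4}, s4→∅; union {s3, s4}; ε-closure = {s0, s2, s3, s4}.
Read '2': s0→{s3}, s2→{s4}, s3→{s4}, s4→∅; union {s3, s4}; ε-closure = {s0, s2, s3, s4}.
Read '0': s0→{s3, s4}, s2→∅, s3→∅, s4→{s0, s3}; union {s0, s3, s4}; ε-closure = {s0, s2, s3, s4}.
Read '2': s0→{s3}, s2→{s4}, s3→{s4}, s4→∅; union {s3, s4}; ε-closure = {s0, s2, s3, s4}.

{s0, s2, s3, s4}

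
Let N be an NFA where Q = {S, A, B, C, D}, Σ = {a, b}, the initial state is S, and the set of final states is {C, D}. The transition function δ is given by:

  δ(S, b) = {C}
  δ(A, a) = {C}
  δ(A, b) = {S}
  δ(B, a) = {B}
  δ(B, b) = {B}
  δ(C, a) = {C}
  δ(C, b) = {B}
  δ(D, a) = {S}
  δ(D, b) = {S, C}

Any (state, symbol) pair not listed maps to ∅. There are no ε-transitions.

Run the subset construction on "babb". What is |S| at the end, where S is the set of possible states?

Start in {S}.
Read 'b': S→{C}; now {C}.
Read 'a': C→{C}; now {C}.
Read 'b': C→{B}; now {B}.
Read 'b': B→{B}; now {B}.
That set has 1 state.

1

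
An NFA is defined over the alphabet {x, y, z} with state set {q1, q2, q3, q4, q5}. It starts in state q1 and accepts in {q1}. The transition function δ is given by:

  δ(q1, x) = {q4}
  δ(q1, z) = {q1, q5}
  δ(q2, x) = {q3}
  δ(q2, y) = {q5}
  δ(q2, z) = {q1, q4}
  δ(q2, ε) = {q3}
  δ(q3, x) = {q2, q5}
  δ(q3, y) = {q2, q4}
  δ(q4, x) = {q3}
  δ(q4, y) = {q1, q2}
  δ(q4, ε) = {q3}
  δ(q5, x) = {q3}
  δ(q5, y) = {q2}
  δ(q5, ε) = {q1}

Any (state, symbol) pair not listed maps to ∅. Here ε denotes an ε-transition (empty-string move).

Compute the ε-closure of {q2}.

Begin with {q2}.
ε-move q2 → q3; add q3.

{q2, q3}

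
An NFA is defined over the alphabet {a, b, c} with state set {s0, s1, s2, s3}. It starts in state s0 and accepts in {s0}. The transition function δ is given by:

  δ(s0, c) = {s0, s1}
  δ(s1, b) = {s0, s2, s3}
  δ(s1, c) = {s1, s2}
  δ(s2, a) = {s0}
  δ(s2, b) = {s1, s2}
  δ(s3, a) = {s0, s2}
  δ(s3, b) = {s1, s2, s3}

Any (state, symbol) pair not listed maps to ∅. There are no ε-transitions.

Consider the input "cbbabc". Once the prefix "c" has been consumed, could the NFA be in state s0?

Start in {s0}.
Read 'c': s0→{s0, s1}; now {s0, s1}.
State s0 is in {s0, s1}.

Yes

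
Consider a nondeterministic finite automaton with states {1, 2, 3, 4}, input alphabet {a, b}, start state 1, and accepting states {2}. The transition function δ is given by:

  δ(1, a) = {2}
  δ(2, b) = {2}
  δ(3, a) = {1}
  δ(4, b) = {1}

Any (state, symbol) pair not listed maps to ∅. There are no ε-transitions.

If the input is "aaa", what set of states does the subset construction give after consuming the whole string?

∅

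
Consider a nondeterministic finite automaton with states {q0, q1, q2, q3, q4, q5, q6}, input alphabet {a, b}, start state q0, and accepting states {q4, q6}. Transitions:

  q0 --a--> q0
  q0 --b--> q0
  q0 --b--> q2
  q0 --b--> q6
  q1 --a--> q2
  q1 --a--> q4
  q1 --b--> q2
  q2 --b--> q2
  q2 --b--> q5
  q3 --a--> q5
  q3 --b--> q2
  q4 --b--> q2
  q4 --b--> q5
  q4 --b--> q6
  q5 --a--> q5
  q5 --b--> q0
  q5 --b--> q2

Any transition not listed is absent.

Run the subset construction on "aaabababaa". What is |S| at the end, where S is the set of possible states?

1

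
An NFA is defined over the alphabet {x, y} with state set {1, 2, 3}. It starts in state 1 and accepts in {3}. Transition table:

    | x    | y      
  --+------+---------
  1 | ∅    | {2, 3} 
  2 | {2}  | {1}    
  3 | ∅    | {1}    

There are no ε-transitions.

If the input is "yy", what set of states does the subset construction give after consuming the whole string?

{1}

Start in {1}.
Read 'y': {1} → {2, 3}.
Read 'y': {2, 3} → {1}.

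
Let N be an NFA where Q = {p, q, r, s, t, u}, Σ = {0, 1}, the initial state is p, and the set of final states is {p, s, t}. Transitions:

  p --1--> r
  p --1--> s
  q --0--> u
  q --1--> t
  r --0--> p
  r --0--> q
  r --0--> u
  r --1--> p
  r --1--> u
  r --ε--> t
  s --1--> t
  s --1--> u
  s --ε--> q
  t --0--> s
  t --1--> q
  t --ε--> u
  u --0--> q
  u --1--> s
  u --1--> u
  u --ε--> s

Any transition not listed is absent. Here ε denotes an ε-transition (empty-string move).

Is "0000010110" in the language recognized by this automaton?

No

Start in {p}.
Read '0': p→∅; now ∅.
The set is empty and remains empty for the remaining 9 symbols.
The final set ∅ contains no accepting state.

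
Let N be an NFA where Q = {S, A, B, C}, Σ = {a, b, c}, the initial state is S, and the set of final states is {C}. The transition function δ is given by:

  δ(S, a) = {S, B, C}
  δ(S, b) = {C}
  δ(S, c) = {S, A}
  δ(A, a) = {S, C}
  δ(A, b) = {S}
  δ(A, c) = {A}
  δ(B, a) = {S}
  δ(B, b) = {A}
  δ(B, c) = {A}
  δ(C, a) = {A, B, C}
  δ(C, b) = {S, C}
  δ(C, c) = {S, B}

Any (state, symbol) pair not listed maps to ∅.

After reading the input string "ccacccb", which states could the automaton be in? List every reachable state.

Start in {S}.
Read 'c': S→{S, A}; now {S, A}.
Read 'c': S→{S, A}, A→{A}; now {S, A}.
Read 'a': S→{S, B, C}, A→{S, C}; now {S, B, C}.
Read 'c': S→{S, A}, B→{A}, C→{S, B}; now {S, A, B}.
Read 'c': S→{S, A}, A→{A}, B→{A}; now {S, A}.
Read 'c': S→{S, A}, A→{A}; now {S, A}.
Read 'b': S→{C}, A→{S}; now {S, C}.

{S, C}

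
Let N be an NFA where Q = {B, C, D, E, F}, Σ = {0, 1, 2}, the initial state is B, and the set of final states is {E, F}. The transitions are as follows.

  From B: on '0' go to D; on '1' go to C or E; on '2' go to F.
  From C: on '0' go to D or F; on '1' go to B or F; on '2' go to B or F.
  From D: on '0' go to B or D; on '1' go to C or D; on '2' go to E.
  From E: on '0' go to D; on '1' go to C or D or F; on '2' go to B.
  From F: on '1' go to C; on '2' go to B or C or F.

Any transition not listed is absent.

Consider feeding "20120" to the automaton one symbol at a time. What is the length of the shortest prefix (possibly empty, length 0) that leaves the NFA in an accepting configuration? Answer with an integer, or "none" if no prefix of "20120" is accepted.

1

Start in {B}.
Read '2': {B} → {F}.
None of the earlier sets intersect F, but {F} does.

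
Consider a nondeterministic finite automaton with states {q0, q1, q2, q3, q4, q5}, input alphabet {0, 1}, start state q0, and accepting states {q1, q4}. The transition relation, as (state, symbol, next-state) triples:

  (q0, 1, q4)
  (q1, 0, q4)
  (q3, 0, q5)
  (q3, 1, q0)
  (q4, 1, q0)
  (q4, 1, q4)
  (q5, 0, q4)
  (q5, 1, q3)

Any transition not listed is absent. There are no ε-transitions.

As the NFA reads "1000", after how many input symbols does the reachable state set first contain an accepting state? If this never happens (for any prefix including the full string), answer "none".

1

Start in {q0}.
Read '1': q0→{q4}; now {q4}.
None of the earlier sets intersect F, but {q4} does.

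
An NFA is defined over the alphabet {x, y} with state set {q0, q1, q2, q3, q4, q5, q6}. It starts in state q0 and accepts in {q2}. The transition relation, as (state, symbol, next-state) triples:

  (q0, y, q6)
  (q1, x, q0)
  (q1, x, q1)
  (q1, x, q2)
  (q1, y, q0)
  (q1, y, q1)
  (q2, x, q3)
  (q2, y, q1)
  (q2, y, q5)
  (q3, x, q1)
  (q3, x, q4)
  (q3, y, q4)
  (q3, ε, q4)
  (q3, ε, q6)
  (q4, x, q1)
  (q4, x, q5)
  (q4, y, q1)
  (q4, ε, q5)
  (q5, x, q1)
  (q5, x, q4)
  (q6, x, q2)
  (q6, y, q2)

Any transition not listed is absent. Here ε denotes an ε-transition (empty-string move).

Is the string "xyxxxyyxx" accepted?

No

Start in {q0}.
Read 'x': q0→∅; now ∅.
The set is empty and remains empty for the remaining 8 symbols.
The final set ∅ contains no accepting state.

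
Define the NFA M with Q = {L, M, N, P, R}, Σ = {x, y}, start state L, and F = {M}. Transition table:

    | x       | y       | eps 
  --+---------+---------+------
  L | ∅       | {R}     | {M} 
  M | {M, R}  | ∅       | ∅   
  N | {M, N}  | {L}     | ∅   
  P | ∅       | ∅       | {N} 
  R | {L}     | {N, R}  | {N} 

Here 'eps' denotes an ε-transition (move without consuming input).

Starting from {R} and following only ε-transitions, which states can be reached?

{N, R}

Begin with {R}.
ε-move R → N; add N.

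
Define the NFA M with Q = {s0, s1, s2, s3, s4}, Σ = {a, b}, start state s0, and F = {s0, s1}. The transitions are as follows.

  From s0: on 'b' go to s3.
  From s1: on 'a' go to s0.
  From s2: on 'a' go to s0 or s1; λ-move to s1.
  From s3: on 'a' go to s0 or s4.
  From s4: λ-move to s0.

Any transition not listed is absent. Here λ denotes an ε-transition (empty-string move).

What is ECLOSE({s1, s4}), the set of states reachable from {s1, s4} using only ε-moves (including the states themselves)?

Begin with {s1, s4}.
ε-move s4 → s0; add s0.

{s0, s1, s4}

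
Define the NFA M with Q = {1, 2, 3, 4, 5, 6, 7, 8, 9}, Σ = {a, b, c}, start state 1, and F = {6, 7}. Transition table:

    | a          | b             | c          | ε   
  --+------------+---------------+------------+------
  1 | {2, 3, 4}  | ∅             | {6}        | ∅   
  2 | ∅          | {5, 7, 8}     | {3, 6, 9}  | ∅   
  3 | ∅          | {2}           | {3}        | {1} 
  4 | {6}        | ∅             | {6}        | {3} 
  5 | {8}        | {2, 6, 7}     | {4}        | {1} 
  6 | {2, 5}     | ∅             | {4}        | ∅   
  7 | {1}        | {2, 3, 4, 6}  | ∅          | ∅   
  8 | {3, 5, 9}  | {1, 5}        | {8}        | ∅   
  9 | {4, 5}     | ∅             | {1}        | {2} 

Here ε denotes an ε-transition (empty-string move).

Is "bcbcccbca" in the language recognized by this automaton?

No

Start in {1}.
Read 'b': {1} → ∅.
The set is empty and remains empty for the remaining 8 symbols.
The final set ∅ contains no accepting state.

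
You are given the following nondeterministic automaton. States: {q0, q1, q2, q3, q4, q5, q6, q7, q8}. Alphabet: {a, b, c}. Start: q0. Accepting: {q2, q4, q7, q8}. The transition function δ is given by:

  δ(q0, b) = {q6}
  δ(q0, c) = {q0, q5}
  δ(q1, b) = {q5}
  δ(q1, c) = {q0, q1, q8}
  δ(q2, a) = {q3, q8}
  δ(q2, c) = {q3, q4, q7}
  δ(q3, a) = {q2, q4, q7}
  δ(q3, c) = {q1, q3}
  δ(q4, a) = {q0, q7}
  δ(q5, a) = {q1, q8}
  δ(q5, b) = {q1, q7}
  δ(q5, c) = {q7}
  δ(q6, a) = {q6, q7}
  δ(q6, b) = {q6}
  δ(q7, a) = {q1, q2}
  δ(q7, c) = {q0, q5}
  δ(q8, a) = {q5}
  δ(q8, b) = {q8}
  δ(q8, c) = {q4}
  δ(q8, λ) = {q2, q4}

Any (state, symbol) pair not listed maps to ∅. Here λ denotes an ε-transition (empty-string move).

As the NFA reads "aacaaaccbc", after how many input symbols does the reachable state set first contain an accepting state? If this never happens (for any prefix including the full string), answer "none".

none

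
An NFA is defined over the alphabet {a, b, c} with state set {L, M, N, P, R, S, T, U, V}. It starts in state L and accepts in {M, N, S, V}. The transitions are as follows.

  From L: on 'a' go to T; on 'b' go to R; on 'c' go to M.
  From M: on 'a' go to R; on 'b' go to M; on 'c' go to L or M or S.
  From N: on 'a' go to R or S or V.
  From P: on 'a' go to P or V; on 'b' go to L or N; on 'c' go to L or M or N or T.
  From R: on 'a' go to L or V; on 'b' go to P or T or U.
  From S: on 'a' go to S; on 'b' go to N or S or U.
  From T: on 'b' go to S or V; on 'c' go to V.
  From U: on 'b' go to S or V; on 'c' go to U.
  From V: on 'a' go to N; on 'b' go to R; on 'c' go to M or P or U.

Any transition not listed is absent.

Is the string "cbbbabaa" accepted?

Yes

Start in {L}.
Read 'c': L→{M}; now {M}.
Read 'b': M→{M}; now {M}.
Read 'b': M→{M}; now {M}.
Read 'b': M→{M}; now {M}.
Read 'a': M→{R}; now {R}.
Read 'b': R→{P, T, U}; now {P, T, U}.
Read 'a': P→{P, V}, T→∅, U→∅; now {P, V}.
Read 'a': P→{P, V}, V→{N}; now {N, P, V}.
The final set {N, P, V} contains the accepting states N, V.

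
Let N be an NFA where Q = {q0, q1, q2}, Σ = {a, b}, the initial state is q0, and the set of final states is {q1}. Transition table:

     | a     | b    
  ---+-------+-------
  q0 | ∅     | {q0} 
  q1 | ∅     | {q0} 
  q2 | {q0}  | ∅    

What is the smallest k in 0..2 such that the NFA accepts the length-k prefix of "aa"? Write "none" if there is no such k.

none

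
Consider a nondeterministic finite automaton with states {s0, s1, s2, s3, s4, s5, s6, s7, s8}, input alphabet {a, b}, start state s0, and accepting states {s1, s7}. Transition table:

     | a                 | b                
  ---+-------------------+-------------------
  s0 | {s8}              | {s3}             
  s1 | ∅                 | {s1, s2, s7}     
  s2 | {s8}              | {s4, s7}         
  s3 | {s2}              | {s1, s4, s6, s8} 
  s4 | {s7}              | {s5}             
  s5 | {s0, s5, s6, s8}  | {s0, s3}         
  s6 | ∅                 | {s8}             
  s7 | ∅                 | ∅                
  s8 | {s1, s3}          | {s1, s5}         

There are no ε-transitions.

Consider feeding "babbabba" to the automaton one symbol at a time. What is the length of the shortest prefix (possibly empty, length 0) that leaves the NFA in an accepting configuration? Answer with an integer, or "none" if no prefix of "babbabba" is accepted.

3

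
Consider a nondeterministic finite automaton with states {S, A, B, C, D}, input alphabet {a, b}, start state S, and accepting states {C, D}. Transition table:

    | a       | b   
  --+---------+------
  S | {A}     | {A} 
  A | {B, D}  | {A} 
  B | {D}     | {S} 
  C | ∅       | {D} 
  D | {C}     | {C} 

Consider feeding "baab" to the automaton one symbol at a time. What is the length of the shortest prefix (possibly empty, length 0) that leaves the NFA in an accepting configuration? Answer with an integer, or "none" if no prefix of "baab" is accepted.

Start in {S}.
Read 'b': S→{A}; now {A}.
Read 'a': A→{B, D}; now {B, D}.
None of the earlier sets intersect F, but {B, D} does.

2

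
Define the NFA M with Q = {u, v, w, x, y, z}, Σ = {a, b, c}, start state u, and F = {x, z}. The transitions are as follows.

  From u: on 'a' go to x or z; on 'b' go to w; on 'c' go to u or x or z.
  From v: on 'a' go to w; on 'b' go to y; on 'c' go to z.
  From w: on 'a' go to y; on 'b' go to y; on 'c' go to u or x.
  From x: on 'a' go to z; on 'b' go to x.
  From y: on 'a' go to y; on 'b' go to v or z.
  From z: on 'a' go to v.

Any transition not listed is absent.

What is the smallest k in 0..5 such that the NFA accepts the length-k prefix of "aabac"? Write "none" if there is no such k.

Start in {u}.
Read 'a': u→{x, z}; now {x, z}.
None of the earlier sets intersect F, but {x, z} does.

1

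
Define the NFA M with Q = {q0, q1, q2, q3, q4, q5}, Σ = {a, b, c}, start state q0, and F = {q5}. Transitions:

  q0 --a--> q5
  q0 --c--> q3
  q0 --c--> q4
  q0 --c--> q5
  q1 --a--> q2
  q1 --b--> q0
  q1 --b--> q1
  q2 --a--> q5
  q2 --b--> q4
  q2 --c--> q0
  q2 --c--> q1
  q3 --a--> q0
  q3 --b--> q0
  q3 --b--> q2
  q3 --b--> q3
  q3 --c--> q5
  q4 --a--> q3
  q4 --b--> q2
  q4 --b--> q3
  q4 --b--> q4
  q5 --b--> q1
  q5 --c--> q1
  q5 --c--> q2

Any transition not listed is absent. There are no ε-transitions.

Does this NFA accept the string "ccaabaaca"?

Yes

Start in {q0}.
Read 'c': q0→{q3, q4, q5}; now {q3, q4, q5}.
Read 'c': q3→{q5}, q4→∅, q5→{q1, q2}; now {q1, q2, q5}.
Read 'a': q1→{q2}, q2→{q5}, q5→∅; now {q2, q5}.
Read 'a': q2→{q5}, q5→∅; now {q5}.
Read 'b': q5→{q1}; now {q1}.
Read 'a': q1→{q2}; now {q2}.
Read 'a': q2→{q5}; now {q5}.
Read 'c': q5→{q1, q2}; now {q1, q2}.
Read 'a': q1→{q2}, q2→{q5}; now {q2, q5}.
The final set {q2, q5} contains the accepting state q5.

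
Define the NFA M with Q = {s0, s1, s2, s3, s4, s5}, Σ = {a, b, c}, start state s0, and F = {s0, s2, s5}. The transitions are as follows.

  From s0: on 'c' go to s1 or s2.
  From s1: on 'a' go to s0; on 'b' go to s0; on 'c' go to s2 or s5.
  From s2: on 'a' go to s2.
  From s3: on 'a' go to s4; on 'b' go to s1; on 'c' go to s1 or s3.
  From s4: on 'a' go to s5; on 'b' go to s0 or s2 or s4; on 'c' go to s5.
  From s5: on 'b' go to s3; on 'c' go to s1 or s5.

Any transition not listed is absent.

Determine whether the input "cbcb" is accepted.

Yes

Start in {s0}.
Read 'c': {s0} → {s1, s2}.
Read 'b': {s1, s2} → {s0}.
Read 'c': {s0} → {s1, s2}.
Read 'b': {s1, s2} → {s0}.
The final set {s0} contains the accepting state s0.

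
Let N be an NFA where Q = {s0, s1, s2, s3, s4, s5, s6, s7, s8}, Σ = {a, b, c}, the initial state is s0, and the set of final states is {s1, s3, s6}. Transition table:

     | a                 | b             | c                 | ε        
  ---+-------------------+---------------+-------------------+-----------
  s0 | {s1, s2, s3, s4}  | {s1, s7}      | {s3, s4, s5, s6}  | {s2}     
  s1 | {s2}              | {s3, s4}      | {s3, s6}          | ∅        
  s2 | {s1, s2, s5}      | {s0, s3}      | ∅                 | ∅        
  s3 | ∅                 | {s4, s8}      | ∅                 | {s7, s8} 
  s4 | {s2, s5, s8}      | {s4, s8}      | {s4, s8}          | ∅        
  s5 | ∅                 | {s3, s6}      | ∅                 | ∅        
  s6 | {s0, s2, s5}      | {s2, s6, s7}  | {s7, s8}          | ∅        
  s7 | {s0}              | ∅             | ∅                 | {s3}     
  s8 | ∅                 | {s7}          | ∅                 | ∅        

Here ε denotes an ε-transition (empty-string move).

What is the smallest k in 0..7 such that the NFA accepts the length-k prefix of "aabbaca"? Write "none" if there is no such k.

Start: ε-closure({s0}) = {s0, s2}.
Read 'a': {s0, s2} → {s1, s2, s3, s4, s5, s7, s8}.
None of the earlier sets intersect F, but {s1, s2, s3, s4, s5, s7, s8} does.

1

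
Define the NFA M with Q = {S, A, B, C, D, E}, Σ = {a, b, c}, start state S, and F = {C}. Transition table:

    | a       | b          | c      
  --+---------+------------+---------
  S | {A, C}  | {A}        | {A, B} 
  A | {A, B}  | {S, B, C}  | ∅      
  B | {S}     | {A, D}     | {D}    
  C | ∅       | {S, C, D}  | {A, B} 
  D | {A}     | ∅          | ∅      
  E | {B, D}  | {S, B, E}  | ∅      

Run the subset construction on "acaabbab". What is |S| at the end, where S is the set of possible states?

5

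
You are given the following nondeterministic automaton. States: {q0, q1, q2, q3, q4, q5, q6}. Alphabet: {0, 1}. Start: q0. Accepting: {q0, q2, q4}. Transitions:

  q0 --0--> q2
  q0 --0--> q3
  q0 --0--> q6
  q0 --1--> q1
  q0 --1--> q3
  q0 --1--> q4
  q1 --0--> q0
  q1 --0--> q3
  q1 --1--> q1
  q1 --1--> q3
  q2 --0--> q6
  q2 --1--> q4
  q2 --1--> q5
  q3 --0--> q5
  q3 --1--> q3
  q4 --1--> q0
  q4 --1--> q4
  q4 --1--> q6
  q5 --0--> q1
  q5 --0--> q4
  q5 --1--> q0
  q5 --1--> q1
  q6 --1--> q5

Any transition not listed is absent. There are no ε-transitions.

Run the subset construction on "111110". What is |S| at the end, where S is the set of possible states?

Start in {q0}.
Read '1': q0→{q1, q3, q4}; now {q1, q3, q4}.
Read '1': q1→{q1, q3}, q3→{q3}, q4→{q0, q4, q6}; now {q0, q1, q3, q4, q6}.
Read '1': q0→{q1, q3, q4}, q1→{q1, q3}, q3→{q3}, q4→{q0, q4, q6}, q6→{q5}; now {q0, q1, q3, q4, q5, q6}.
Read '1': q0→{q1, q3, q4}, q1→{q1, q3}, q3→{q3}, q4→{q0, q4, q6}, q5→{q0, q1}, q6→{q5}; now {q0, q1, q3, q4, q5, q6}.
Read '1': q0→{q1, q3, q4}, q1→{q1, q3}, q3→{q3}, q4→{q0, q4, q6}, q5→{q0, q1}, q6→{q5}; now {q0, q1, q3, q4, q5, q6}.
Read '0': q0→{q2, q3, q6}, q1→{q0, q3}, q3→{q5}, q4→∅, q5→{q1, q4}, q6→∅; now {q0, q1, q2, q3, q4, q5, q6}.
That set has 7 states.

7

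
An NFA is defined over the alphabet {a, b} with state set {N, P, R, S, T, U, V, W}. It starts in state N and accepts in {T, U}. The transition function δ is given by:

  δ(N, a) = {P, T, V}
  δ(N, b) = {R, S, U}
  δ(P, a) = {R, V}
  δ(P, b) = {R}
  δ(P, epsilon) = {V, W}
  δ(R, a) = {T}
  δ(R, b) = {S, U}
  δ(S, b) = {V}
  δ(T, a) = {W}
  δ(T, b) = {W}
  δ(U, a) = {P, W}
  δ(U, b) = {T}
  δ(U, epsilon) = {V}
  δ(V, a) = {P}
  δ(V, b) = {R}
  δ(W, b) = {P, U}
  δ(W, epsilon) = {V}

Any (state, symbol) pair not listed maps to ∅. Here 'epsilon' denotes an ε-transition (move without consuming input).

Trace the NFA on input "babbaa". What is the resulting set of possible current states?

{P, R, T, V, W}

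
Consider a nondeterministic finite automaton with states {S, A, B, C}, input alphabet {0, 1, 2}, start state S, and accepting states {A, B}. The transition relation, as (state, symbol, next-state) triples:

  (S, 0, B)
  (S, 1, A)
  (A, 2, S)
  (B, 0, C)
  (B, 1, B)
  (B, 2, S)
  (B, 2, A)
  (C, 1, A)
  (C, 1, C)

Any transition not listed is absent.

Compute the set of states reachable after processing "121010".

∅

Start in {S}.
Read '1': S→{A}; now {A}.
Read '2': A→{S}; now {S}.
Read '1': S→{A}; now {A}.
Read '0': A→∅; now ∅.
The set is empty and remains empty for the remaining 2 symbols.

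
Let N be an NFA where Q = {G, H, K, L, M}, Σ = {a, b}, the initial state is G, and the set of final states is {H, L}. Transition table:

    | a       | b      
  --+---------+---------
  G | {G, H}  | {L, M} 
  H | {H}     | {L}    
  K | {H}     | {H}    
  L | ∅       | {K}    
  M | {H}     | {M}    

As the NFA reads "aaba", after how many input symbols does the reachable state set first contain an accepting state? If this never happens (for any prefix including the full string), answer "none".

Start in {G}.
Read 'a': {G} → {G, H}.
None of the earlier sets intersect F, but {G, H} does.

1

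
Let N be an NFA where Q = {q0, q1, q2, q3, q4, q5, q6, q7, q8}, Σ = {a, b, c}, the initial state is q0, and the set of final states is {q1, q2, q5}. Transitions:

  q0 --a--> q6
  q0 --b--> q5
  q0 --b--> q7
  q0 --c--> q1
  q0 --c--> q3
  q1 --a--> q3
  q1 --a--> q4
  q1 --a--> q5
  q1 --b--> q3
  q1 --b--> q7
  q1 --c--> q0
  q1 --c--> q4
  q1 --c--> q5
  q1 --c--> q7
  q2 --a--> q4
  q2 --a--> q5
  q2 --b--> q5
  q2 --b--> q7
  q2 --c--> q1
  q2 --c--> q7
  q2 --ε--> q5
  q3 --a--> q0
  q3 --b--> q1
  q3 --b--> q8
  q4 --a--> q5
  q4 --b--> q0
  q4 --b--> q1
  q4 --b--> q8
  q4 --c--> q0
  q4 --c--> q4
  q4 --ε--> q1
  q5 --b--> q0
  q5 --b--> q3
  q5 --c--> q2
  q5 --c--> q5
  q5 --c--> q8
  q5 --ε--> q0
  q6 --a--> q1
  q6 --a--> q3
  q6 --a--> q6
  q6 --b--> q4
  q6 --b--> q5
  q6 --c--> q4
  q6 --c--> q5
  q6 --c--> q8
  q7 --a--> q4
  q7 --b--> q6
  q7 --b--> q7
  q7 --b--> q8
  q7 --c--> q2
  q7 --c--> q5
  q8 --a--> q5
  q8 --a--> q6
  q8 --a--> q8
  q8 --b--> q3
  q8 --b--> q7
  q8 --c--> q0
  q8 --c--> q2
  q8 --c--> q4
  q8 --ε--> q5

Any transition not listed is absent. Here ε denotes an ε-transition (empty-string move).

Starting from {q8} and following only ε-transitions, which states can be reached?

{q0, q5, q8}

Begin with {q8}.
ε-move q8 → q5; add q5.
ε-move q5 → q0; add q0.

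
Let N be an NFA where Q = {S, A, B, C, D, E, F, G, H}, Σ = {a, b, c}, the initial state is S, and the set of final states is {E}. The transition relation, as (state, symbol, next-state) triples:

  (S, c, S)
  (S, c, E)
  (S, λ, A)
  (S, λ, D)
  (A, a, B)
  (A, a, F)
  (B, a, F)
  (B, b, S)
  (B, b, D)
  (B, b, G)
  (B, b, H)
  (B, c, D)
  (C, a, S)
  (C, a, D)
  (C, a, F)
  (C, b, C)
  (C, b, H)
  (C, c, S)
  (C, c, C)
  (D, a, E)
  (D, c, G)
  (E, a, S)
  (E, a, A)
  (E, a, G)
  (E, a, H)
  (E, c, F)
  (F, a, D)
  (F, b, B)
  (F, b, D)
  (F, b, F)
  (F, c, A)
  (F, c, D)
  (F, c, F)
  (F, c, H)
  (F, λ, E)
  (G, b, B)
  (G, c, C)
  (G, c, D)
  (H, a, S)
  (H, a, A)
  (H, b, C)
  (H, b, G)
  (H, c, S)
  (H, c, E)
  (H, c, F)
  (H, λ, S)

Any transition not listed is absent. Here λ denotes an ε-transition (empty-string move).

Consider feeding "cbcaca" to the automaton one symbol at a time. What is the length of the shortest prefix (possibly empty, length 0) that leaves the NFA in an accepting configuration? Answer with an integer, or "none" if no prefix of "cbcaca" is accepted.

1

Start: ε-closure({S}) = {S, A, D}.
Read 'c': {S, A, D} → {S, A, D, E, G}.
None of the earlier sets intersect F, but {S, A, D, E, G} does.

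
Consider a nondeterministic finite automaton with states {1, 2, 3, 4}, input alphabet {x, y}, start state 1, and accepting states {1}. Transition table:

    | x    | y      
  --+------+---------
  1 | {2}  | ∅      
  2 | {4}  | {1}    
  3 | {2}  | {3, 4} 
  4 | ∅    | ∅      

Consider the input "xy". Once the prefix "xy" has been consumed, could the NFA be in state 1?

Yes

Start in {1}.
Read 'x': 1→{2}; now {2}.
Read 'y': 2→{1}; now {1}.
State 1 is in {1}.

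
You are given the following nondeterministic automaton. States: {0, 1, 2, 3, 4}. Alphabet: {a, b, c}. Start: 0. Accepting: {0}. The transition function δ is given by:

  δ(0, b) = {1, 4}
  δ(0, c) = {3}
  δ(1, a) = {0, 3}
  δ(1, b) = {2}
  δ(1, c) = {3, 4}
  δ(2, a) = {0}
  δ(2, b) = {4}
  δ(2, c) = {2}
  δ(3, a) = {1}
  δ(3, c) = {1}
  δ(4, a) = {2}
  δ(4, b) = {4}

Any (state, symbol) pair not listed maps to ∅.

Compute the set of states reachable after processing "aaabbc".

∅

Start in {0}.
Read 'a': {0} → ∅.
The set is empty and remains empty for the remaining 5 symbols.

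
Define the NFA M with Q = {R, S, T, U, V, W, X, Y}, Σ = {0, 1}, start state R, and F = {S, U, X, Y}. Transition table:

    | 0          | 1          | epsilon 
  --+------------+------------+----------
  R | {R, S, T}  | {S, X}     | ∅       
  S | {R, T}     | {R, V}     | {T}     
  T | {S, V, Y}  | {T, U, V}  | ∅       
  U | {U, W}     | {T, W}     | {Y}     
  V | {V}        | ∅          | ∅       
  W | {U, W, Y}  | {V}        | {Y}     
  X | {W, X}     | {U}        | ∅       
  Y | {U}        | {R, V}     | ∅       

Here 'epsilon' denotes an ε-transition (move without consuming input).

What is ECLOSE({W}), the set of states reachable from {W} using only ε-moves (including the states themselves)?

Begin with {W}.
ε-move W → Y; add Y.

{W, Y}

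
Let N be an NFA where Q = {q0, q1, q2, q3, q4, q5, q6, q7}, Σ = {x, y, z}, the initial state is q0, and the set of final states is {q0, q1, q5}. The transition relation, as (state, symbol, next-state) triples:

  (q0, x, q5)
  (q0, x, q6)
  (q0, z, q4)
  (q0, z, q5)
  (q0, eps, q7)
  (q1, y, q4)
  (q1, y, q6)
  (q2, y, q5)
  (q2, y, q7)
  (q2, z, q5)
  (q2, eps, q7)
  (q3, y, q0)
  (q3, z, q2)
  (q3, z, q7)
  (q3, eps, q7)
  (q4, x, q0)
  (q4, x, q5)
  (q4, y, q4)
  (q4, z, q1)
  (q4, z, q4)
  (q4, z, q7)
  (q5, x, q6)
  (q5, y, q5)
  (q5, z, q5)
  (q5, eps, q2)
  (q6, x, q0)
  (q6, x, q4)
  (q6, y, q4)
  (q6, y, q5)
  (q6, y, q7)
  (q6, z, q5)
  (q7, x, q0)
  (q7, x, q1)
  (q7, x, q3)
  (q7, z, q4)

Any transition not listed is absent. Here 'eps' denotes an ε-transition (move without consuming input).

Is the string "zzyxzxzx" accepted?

Yes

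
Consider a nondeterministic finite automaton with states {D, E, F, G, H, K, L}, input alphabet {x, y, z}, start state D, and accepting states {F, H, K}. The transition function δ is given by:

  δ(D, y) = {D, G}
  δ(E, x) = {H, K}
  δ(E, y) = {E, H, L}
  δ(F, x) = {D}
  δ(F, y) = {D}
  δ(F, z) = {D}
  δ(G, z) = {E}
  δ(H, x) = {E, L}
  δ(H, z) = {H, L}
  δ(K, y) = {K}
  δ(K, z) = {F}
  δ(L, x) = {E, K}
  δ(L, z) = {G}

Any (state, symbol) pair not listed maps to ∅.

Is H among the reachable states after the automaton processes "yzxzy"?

No

Start in {D}.
Read 'y': D→{D, G}; now {D, G}.
Read 'z': D→∅, G→{E}; now {E}.
Read 'x': E→{H, K}; now {H, K}.
Read 'z': H→{H, L}, K→{F}; now {F, H, L}.
Read 'y': F→{D}, H→∅, L→∅; now {D}.
State H is not in {D}.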